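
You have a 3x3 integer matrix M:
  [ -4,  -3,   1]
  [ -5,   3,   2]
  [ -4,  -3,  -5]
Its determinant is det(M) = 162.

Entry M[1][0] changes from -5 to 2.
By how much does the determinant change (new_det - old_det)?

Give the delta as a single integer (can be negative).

Cofactor C_10 = -18
Entry delta = 2 - -5 = 7
Det delta = entry_delta * cofactor = 7 * -18 = -126

Answer: -126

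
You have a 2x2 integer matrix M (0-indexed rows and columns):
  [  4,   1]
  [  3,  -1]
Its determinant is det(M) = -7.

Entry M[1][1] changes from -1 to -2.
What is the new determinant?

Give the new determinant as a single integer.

det is linear in row 1: changing M[1][1] by delta changes det by delta * cofactor(1,1).
Cofactor C_11 = (-1)^(1+1) * minor(1,1) = 4
Entry delta = -2 - -1 = -1
Det delta = -1 * 4 = -4
New det = -7 + -4 = -11

Answer: -11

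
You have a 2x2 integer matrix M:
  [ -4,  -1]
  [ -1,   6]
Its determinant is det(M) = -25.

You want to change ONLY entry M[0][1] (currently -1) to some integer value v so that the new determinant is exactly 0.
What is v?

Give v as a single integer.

det is linear in entry M[0][1]: det = old_det + (v - -1) * C_01
Cofactor C_01 = 1
Want det = 0: -25 + (v - -1) * 1 = 0
  (v - -1) = 25 / 1 = 25
  v = -1 + (25) = 24

Answer: 24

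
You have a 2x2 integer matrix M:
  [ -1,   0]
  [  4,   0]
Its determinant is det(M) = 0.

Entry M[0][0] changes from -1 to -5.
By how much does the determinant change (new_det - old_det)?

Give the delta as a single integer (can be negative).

Answer: 0

Derivation:
Cofactor C_00 = 0
Entry delta = -5 - -1 = -4
Det delta = entry_delta * cofactor = -4 * 0 = 0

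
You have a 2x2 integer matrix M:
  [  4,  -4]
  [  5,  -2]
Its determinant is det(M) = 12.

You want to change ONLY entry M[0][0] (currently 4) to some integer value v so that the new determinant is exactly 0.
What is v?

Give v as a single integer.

det is linear in entry M[0][0]: det = old_det + (v - 4) * C_00
Cofactor C_00 = -2
Want det = 0: 12 + (v - 4) * -2 = 0
  (v - 4) = -12 / -2 = 6
  v = 4 + (6) = 10

Answer: 10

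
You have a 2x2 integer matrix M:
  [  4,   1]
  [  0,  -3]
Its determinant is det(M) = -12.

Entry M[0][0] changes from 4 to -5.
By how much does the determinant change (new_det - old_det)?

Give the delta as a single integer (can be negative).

Answer: 27

Derivation:
Cofactor C_00 = -3
Entry delta = -5 - 4 = -9
Det delta = entry_delta * cofactor = -9 * -3 = 27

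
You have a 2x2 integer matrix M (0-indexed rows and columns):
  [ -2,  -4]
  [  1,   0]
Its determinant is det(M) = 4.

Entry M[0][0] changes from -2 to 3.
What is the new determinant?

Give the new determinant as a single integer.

det is linear in row 0: changing M[0][0] by delta changes det by delta * cofactor(0,0).
Cofactor C_00 = (-1)^(0+0) * minor(0,0) = 0
Entry delta = 3 - -2 = 5
Det delta = 5 * 0 = 0
New det = 4 + 0 = 4

Answer: 4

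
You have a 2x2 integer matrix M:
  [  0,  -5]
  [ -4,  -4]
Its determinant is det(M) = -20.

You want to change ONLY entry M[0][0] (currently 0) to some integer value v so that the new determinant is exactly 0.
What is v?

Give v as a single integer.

Answer: -5

Derivation:
det is linear in entry M[0][0]: det = old_det + (v - 0) * C_00
Cofactor C_00 = -4
Want det = 0: -20 + (v - 0) * -4 = 0
  (v - 0) = 20 / -4 = -5
  v = 0 + (-5) = -5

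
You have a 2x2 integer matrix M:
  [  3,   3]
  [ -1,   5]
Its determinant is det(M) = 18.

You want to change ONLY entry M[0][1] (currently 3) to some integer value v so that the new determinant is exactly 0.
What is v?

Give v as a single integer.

Answer: -15

Derivation:
det is linear in entry M[0][1]: det = old_det + (v - 3) * C_01
Cofactor C_01 = 1
Want det = 0: 18 + (v - 3) * 1 = 0
  (v - 3) = -18 / 1 = -18
  v = 3 + (-18) = -15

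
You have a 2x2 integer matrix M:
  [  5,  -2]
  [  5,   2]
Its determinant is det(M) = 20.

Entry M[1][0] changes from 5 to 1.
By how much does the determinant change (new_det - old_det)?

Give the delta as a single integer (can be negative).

Answer: -8

Derivation:
Cofactor C_10 = 2
Entry delta = 1 - 5 = -4
Det delta = entry_delta * cofactor = -4 * 2 = -8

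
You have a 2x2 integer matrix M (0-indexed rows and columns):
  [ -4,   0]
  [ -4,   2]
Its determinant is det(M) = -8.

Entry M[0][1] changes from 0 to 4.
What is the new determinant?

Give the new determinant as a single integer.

Answer: 8

Derivation:
det is linear in row 0: changing M[0][1] by delta changes det by delta * cofactor(0,1).
Cofactor C_01 = (-1)^(0+1) * minor(0,1) = 4
Entry delta = 4 - 0 = 4
Det delta = 4 * 4 = 16
New det = -8 + 16 = 8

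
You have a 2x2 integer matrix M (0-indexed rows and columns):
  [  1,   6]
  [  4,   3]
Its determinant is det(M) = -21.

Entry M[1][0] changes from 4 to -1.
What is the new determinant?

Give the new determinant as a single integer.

det is linear in row 1: changing M[1][0] by delta changes det by delta * cofactor(1,0).
Cofactor C_10 = (-1)^(1+0) * minor(1,0) = -6
Entry delta = -1 - 4 = -5
Det delta = -5 * -6 = 30
New det = -21 + 30 = 9

Answer: 9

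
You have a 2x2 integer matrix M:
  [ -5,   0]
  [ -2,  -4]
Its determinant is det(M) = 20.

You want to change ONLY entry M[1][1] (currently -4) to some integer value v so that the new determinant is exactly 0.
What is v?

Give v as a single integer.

det is linear in entry M[1][1]: det = old_det + (v - -4) * C_11
Cofactor C_11 = -5
Want det = 0: 20 + (v - -4) * -5 = 0
  (v - -4) = -20 / -5 = 4
  v = -4 + (4) = 0

Answer: 0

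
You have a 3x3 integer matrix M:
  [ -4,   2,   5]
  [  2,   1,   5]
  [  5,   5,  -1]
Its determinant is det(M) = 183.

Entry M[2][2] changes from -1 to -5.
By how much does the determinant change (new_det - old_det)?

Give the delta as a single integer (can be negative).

Cofactor C_22 = -8
Entry delta = -5 - -1 = -4
Det delta = entry_delta * cofactor = -4 * -8 = 32

Answer: 32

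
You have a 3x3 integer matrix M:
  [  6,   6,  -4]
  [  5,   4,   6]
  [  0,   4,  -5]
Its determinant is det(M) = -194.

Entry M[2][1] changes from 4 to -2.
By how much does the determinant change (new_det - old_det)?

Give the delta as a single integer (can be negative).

Answer: 336

Derivation:
Cofactor C_21 = -56
Entry delta = -2 - 4 = -6
Det delta = entry_delta * cofactor = -6 * -56 = 336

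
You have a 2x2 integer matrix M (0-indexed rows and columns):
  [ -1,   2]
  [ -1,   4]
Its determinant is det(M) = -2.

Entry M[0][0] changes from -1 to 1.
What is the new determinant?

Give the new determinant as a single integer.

det is linear in row 0: changing M[0][0] by delta changes det by delta * cofactor(0,0).
Cofactor C_00 = (-1)^(0+0) * minor(0,0) = 4
Entry delta = 1 - -1 = 2
Det delta = 2 * 4 = 8
New det = -2 + 8 = 6

Answer: 6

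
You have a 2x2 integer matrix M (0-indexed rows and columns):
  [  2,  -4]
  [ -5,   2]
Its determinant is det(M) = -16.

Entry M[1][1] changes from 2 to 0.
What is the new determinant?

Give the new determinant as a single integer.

det is linear in row 1: changing M[1][1] by delta changes det by delta * cofactor(1,1).
Cofactor C_11 = (-1)^(1+1) * minor(1,1) = 2
Entry delta = 0 - 2 = -2
Det delta = -2 * 2 = -4
New det = -16 + -4 = -20

Answer: -20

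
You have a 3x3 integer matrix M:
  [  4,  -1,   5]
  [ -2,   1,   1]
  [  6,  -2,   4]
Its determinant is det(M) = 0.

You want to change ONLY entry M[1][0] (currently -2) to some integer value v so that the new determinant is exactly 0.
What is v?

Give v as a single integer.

Answer: -2

Derivation:
det is linear in entry M[1][0]: det = old_det + (v - -2) * C_10
Cofactor C_10 = -6
Want det = 0: 0 + (v - -2) * -6 = 0
  (v - -2) = 0 / -6 = 0
  v = -2 + (0) = -2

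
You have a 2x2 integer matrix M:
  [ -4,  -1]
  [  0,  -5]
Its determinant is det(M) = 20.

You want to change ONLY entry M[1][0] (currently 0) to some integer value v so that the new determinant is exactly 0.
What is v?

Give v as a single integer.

det is linear in entry M[1][0]: det = old_det + (v - 0) * C_10
Cofactor C_10 = 1
Want det = 0: 20 + (v - 0) * 1 = 0
  (v - 0) = -20 / 1 = -20
  v = 0 + (-20) = -20

Answer: -20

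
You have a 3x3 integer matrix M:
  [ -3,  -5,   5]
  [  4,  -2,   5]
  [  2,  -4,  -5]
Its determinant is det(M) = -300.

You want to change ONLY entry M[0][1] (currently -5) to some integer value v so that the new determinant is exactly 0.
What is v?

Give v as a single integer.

Answer: 5

Derivation:
det is linear in entry M[0][1]: det = old_det + (v - -5) * C_01
Cofactor C_01 = 30
Want det = 0: -300 + (v - -5) * 30 = 0
  (v - -5) = 300 / 30 = 10
  v = -5 + (10) = 5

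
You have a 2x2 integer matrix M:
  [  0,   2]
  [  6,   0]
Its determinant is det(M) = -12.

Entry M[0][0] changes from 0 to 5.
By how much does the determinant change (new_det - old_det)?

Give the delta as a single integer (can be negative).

Answer: 0

Derivation:
Cofactor C_00 = 0
Entry delta = 5 - 0 = 5
Det delta = entry_delta * cofactor = 5 * 0 = 0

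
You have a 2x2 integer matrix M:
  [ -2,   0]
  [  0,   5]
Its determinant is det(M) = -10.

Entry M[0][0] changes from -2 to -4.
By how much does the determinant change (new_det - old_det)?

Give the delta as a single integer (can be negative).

Cofactor C_00 = 5
Entry delta = -4 - -2 = -2
Det delta = entry_delta * cofactor = -2 * 5 = -10

Answer: -10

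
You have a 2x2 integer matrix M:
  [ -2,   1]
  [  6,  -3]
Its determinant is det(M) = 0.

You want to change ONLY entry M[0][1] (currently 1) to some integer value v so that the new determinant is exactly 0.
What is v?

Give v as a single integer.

det is linear in entry M[0][1]: det = old_det + (v - 1) * C_01
Cofactor C_01 = -6
Want det = 0: 0 + (v - 1) * -6 = 0
  (v - 1) = 0 / -6 = 0
  v = 1 + (0) = 1

Answer: 1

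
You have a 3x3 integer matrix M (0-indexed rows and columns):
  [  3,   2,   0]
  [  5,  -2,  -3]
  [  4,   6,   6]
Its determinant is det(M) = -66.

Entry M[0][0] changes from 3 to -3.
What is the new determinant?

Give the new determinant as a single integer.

det is linear in row 0: changing M[0][0] by delta changes det by delta * cofactor(0,0).
Cofactor C_00 = (-1)^(0+0) * minor(0,0) = 6
Entry delta = -3 - 3 = -6
Det delta = -6 * 6 = -36
New det = -66 + -36 = -102

Answer: -102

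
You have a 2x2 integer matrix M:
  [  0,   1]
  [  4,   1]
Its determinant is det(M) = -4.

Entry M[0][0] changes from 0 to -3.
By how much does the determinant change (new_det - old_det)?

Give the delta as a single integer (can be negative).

Cofactor C_00 = 1
Entry delta = -3 - 0 = -3
Det delta = entry_delta * cofactor = -3 * 1 = -3

Answer: -3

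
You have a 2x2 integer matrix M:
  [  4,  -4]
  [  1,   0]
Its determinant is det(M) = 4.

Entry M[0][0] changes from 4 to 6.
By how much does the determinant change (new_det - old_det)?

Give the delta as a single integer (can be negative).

Cofactor C_00 = 0
Entry delta = 6 - 4 = 2
Det delta = entry_delta * cofactor = 2 * 0 = 0

Answer: 0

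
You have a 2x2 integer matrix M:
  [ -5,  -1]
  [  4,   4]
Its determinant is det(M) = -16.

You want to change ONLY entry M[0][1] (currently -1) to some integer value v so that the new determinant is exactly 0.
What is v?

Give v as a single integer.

Answer: -5

Derivation:
det is linear in entry M[0][1]: det = old_det + (v - -1) * C_01
Cofactor C_01 = -4
Want det = 0: -16 + (v - -1) * -4 = 0
  (v - -1) = 16 / -4 = -4
  v = -1 + (-4) = -5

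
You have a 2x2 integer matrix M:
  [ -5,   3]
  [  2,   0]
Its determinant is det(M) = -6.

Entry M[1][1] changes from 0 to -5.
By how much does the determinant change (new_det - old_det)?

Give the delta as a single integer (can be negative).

Answer: 25

Derivation:
Cofactor C_11 = -5
Entry delta = -5 - 0 = -5
Det delta = entry_delta * cofactor = -5 * -5 = 25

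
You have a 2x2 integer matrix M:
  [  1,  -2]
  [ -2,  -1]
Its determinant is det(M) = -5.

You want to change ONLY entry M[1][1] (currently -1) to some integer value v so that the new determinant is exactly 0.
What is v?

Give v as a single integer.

det is linear in entry M[1][1]: det = old_det + (v - -1) * C_11
Cofactor C_11 = 1
Want det = 0: -5 + (v - -1) * 1 = 0
  (v - -1) = 5 / 1 = 5
  v = -1 + (5) = 4

Answer: 4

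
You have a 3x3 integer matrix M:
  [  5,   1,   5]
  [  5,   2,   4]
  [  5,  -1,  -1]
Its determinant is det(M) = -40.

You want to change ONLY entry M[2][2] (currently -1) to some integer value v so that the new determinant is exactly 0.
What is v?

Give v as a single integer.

det is linear in entry M[2][2]: det = old_det + (v - -1) * C_22
Cofactor C_22 = 5
Want det = 0: -40 + (v - -1) * 5 = 0
  (v - -1) = 40 / 5 = 8
  v = -1 + (8) = 7

Answer: 7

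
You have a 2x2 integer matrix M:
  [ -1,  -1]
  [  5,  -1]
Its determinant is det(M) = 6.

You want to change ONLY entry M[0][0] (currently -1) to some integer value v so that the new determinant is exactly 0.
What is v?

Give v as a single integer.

Answer: 5

Derivation:
det is linear in entry M[0][0]: det = old_det + (v - -1) * C_00
Cofactor C_00 = -1
Want det = 0: 6 + (v - -1) * -1 = 0
  (v - -1) = -6 / -1 = 6
  v = -1 + (6) = 5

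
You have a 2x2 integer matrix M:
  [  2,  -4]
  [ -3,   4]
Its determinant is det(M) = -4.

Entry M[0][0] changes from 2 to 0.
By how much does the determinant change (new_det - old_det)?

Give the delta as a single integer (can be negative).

Cofactor C_00 = 4
Entry delta = 0 - 2 = -2
Det delta = entry_delta * cofactor = -2 * 4 = -8

Answer: -8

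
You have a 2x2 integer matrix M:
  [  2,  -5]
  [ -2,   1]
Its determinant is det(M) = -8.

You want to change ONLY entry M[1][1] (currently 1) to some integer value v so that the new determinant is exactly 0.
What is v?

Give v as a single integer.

Answer: 5

Derivation:
det is linear in entry M[1][1]: det = old_det + (v - 1) * C_11
Cofactor C_11 = 2
Want det = 0: -8 + (v - 1) * 2 = 0
  (v - 1) = 8 / 2 = 4
  v = 1 + (4) = 5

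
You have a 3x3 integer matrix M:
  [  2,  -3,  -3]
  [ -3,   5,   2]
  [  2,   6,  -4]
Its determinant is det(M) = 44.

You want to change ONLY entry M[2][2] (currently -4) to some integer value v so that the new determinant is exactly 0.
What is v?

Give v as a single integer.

det is linear in entry M[2][2]: det = old_det + (v - -4) * C_22
Cofactor C_22 = 1
Want det = 0: 44 + (v - -4) * 1 = 0
  (v - -4) = -44 / 1 = -44
  v = -4 + (-44) = -48

Answer: -48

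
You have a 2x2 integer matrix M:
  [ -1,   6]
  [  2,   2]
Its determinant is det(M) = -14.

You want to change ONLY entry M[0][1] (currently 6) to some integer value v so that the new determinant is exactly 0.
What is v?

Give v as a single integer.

Answer: -1

Derivation:
det is linear in entry M[0][1]: det = old_det + (v - 6) * C_01
Cofactor C_01 = -2
Want det = 0: -14 + (v - 6) * -2 = 0
  (v - 6) = 14 / -2 = -7
  v = 6 + (-7) = -1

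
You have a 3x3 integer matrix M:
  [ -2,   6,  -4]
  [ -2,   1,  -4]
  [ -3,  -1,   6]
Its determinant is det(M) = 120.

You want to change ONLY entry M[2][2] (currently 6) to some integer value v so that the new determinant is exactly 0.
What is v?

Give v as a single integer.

Answer: -6

Derivation:
det is linear in entry M[2][2]: det = old_det + (v - 6) * C_22
Cofactor C_22 = 10
Want det = 0: 120 + (v - 6) * 10 = 0
  (v - 6) = -120 / 10 = -12
  v = 6 + (-12) = -6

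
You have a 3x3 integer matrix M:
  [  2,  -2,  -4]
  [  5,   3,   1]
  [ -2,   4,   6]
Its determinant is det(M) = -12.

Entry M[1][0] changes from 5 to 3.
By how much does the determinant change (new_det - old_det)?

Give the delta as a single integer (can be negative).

Answer: 8

Derivation:
Cofactor C_10 = -4
Entry delta = 3 - 5 = -2
Det delta = entry_delta * cofactor = -2 * -4 = 8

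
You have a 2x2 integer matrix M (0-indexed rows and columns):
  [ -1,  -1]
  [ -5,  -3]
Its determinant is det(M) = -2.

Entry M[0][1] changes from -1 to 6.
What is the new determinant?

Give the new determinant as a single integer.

det is linear in row 0: changing M[0][1] by delta changes det by delta * cofactor(0,1).
Cofactor C_01 = (-1)^(0+1) * minor(0,1) = 5
Entry delta = 6 - -1 = 7
Det delta = 7 * 5 = 35
New det = -2 + 35 = 33

Answer: 33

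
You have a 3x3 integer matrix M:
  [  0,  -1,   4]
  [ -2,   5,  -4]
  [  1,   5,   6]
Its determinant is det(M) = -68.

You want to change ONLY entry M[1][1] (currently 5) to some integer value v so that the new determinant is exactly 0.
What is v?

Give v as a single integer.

Answer: -12

Derivation:
det is linear in entry M[1][1]: det = old_det + (v - 5) * C_11
Cofactor C_11 = -4
Want det = 0: -68 + (v - 5) * -4 = 0
  (v - 5) = 68 / -4 = -17
  v = 5 + (-17) = -12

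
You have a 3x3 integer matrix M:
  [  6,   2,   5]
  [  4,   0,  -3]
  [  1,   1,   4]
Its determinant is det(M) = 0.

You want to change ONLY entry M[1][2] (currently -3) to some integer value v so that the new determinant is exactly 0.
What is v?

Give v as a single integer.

det is linear in entry M[1][2]: det = old_det + (v - -3) * C_12
Cofactor C_12 = -4
Want det = 0: 0 + (v - -3) * -4 = 0
  (v - -3) = 0 / -4 = 0
  v = -3 + (0) = -3

Answer: -3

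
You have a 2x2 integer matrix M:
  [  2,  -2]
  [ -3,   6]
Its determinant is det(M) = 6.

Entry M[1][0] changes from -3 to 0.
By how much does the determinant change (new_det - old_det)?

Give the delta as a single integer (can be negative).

Answer: 6

Derivation:
Cofactor C_10 = 2
Entry delta = 0 - -3 = 3
Det delta = entry_delta * cofactor = 3 * 2 = 6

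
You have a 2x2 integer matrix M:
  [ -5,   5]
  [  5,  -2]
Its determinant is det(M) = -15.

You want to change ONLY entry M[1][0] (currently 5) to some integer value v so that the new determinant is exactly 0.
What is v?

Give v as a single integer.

Answer: 2

Derivation:
det is linear in entry M[1][0]: det = old_det + (v - 5) * C_10
Cofactor C_10 = -5
Want det = 0: -15 + (v - 5) * -5 = 0
  (v - 5) = 15 / -5 = -3
  v = 5 + (-3) = 2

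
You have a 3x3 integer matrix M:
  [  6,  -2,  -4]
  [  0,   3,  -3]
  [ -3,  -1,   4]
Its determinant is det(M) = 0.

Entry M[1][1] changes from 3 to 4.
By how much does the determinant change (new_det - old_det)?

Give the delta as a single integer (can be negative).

Cofactor C_11 = 12
Entry delta = 4 - 3 = 1
Det delta = entry_delta * cofactor = 1 * 12 = 12

Answer: 12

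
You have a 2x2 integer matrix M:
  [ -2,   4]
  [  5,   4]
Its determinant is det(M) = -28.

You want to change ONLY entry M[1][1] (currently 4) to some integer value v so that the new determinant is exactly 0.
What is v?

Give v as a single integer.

det is linear in entry M[1][1]: det = old_det + (v - 4) * C_11
Cofactor C_11 = -2
Want det = 0: -28 + (v - 4) * -2 = 0
  (v - 4) = 28 / -2 = -14
  v = 4 + (-14) = -10

Answer: -10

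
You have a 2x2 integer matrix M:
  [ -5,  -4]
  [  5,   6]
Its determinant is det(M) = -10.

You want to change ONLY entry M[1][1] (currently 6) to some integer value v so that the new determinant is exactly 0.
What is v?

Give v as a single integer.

det is linear in entry M[1][1]: det = old_det + (v - 6) * C_11
Cofactor C_11 = -5
Want det = 0: -10 + (v - 6) * -5 = 0
  (v - 6) = 10 / -5 = -2
  v = 6 + (-2) = 4

Answer: 4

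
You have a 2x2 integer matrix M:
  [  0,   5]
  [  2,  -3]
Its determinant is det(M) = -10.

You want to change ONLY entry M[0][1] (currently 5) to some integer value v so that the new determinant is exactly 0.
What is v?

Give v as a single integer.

Answer: 0

Derivation:
det is linear in entry M[0][1]: det = old_det + (v - 5) * C_01
Cofactor C_01 = -2
Want det = 0: -10 + (v - 5) * -2 = 0
  (v - 5) = 10 / -2 = -5
  v = 5 + (-5) = 0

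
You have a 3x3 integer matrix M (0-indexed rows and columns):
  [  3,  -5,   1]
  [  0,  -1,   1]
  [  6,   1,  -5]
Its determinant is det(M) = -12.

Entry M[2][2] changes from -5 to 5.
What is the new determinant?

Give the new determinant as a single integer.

Answer: -42

Derivation:
det is linear in row 2: changing M[2][2] by delta changes det by delta * cofactor(2,2).
Cofactor C_22 = (-1)^(2+2) * minor(2,2) = -3
Entry delta = 5 - -5 = 10
Det delta = 10 * -3 = -30
New det = -12 + -30 = -42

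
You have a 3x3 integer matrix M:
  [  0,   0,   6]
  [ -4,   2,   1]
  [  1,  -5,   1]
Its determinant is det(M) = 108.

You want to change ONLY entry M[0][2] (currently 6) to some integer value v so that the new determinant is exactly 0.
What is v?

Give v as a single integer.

Answer: 0

Derivation:
det is linear in entry M[0][2]: det = old_det + (v - 6) * C_02
Cofactor C_02 = 18
Want det = 0: 108 + (v - 6) * 18 = 0
  (v - 6) = -108 / 18 = -6
  v = 6 + (-6) = 0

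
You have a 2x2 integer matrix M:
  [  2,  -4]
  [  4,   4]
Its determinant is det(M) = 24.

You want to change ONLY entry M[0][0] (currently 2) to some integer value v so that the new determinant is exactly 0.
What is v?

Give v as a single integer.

det is linear in entry M[0][0]: det = old_det + (v - 2) * C_00
Cofactor C_00 = 4
Want det = 0: 24 + (v - 2) * 4 = 0
  (v - 2) = -24 / 4 = -6
  v = 2 + (-6) = -4

Answer: -4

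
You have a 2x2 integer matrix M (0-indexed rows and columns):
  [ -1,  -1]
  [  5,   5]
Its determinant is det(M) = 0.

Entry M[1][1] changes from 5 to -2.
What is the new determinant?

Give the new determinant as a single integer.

Answer: 7

Derivation:
det is linear in row 1: changing M[1][1] by delta changes det by delta * cofactor(1,1).
Cofactor C_11 = (-1)^(1+1) * minor(1,1) = -1
Entry delta = -2 - 5 = -7
Det delta = -7 * -1 = 7
New det = 0 + 7 = 7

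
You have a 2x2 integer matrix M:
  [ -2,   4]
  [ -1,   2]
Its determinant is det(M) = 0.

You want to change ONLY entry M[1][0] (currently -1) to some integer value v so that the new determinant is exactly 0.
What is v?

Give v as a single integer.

det is linear in entry M[1][0]: det = old_det + (v - -1) * C_10
Cofactor C_10 = -4
Want det = 0: 0 + (v - -1) * -4 = 0
  (v - -1) = 0 / -4 = 0
  v = -1 + (0) = -1

Answer: -1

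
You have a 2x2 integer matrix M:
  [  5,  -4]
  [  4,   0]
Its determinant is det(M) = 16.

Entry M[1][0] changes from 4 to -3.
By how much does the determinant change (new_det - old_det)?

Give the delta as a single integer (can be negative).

Answer: -28

Derivation:
Cofactor C_10 = 4
Entry delta = -3 - 4 = -7
Det delta = entry_delta * cofactor = -7 * 4 = -28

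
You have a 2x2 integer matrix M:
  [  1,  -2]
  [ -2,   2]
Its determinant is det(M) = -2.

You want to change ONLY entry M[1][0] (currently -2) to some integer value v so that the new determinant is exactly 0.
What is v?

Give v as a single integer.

det is linear in entry M[1][0]: det = old_det + (v - -2) * C_10
Cofactor C_10 = 2
Want det = 0: -2 + (v - -2) * 2 = 0
  (v - -2) = 2 / 2 = 1
  v = -2 + (1) = -1

Answer: -1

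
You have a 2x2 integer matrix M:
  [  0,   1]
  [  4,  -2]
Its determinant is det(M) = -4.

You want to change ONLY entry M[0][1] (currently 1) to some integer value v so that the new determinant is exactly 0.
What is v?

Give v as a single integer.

Answer: 0

Derivation:
det is linear in entry M[0][1]: det = old_det + (v - 1) * C_01
Cofactor C_01 = -4
Want det = 0: -4 + (v - 1) * -4 = 0
  (v - 1) = 4 / -4 = -1
  v = 1 + (-1) = 0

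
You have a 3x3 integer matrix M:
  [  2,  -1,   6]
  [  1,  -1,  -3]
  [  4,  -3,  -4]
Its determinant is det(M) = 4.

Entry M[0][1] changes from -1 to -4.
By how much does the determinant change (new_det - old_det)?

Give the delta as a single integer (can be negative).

Answer: 24

Derivation:
Cofactor C_01 = -8
Entry delta = -4 - -1 = -3
Det delta = entry_delta * cofactor = -3 * -8 = 24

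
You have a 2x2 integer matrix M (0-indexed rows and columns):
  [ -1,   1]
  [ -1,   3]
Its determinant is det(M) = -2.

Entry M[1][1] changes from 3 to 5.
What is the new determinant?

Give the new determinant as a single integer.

det is linear in row 1: changing M[1][1] by delta changes det by delta * cofactor(1,1).
Cofactor C_11 = (-1)^(1+1) * minor(1,1) = -1
Entry delta = 5 - 3 = 2
Det delta = 2 * -1 = -2
New det = -2 + -2 = -4

Answer: -4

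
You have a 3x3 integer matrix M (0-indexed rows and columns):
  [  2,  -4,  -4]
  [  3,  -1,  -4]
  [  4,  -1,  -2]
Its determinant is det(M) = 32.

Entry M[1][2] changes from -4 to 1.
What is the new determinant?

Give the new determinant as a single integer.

Answer: -38

Derivation:
det is linear in row 1: changing M[1][2] by delta changes det by delta * cofactor(1,2).
Cofactor C_12 = (-1)^(1+2) * minor(1,2) = -14
Entry delta = 1 - -4 = 5
Det delta = 5 * -14 = -70
New det = 32 + -70 = -38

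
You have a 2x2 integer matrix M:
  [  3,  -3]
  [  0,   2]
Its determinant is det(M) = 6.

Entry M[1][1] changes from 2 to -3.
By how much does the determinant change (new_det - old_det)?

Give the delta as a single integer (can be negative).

Answer: -15

Derivation:
Cofactor C_11 = 3
Entry delta = -3 - 2 = -5
Det delta = entry_delta * cofactor = -5 * 3 = -15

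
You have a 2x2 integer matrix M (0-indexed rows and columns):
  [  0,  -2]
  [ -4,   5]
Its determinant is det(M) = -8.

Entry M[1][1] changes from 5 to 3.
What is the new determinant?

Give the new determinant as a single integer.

det is linear in row 1: changing M[1][1] by delta changes det by delta * cofactor(1,1).
Cofactor C_11 = (-1)^(1+1) * minor(1,1) = 0
Entry delta = 3 - 5 = -2
Det delta = -2 * 0 = 0
New det = -8 + 0 = -8

Answer: -8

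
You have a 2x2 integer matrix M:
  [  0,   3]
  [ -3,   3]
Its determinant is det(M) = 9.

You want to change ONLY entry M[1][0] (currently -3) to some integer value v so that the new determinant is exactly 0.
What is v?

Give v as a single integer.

det is linear in entry M[1][0]: det = old_det + (v - -3) * C_10
Cofactor C_10 = -3
Want det = 0: 9 + (v - -3) * -3 = 0
  (v - -3) = -9 / -3 = 3
  v = -3 + (3) = 0

Answer: 0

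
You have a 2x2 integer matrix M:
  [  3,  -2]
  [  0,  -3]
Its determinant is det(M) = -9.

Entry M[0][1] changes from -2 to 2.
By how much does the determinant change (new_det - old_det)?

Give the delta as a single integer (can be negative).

Cofactor C_01 = 0
Entry delta = 2 - -2 = 4
Det delta = entry_delta * cofactor = 4 * 0 = 0

Answer: 0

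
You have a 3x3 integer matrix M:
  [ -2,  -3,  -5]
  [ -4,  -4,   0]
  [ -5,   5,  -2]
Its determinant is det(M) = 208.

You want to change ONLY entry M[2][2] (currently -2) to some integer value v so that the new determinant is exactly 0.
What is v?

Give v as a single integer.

Answer: 50

Derivation:
det is linear in entry M[2][2]: det = old_det + (v - -2) * C_22
Cofactor C_22 = -4
Want det = 0: 208 + (v - -2) * -4 = 0
  (v - -2) = -208 / -4 = 52
  v = -2 + (52) = 50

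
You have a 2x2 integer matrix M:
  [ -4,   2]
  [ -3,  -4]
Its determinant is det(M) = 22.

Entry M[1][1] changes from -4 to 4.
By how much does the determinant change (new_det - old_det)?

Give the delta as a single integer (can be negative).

Cofactor C_11 = -4
Entry delta = 4 - -4 = 8
Det delta = entry_delta * cofactor = 8 * -4 = -32

Answer: -32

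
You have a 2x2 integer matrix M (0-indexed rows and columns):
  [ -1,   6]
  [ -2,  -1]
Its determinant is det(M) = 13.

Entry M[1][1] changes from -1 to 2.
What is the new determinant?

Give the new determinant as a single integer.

det is linear in row 1: changing M[1][1] by delta changes det by delta * cofactor(1,1).
Cofactor C_11 = (-1)^(1+1) * minor(1,1) = -1
Entry delta = 2 - -1 = 3
Det delta = 3 * -1 = -3
New det = 13 + -3 = 10

Answer: 10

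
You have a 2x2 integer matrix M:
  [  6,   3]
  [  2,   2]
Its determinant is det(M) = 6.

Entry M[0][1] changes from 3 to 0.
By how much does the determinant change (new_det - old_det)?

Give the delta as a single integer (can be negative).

Answer: 6

Derivation:
Cofactor C_01 = -2
Entry delta = 0 - 3 = -3
Det delta = entry_delta * cofactor = -3 * -2 = 6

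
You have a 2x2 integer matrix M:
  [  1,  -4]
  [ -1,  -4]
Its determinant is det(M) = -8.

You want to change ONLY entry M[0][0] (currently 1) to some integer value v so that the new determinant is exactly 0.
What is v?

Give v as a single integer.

det is linear in entry M[0][0]: det = old_det + (v - 1) * C_00
Cofactor C_00 = -4
Want det = 0: -8 + (v - 1) * -4 = 0
  (v - 1) = 8 / -4 = -2
  v = 1 + (-2) = -1

Answer: -1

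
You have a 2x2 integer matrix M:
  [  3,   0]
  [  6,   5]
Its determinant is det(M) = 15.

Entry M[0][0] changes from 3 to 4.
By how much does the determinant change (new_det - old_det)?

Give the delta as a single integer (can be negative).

Answer: 5

Derivation:
Cofactor C_00 = 5
Entry delta = 4 - 3 = 1
Det delta = entry_delta * cofactor = 1 * 5 = 5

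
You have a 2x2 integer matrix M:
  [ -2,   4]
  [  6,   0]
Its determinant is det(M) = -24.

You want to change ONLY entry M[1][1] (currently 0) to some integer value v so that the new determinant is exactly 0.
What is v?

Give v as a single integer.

Answer: -12

Derivation:
det is linear in entry M[1][1]: det = old_det + (v - 0) * C_11
Cofactor C_11 = -2
Want det = 0: -24 + (v - 0) * -2 = 0
  (v - 0) = 24 / -2 = -12
  v = 0 + (-12) = -12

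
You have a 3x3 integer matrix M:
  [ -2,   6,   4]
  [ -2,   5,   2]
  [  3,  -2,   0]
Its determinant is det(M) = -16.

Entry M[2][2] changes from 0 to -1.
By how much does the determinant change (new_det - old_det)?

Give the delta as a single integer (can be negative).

Cofactor C_22 = 2
Entry delta = -1 - 0 = -1
Det delta = entry_delta * cofactor = -1 * 2 = -2

Answer: -2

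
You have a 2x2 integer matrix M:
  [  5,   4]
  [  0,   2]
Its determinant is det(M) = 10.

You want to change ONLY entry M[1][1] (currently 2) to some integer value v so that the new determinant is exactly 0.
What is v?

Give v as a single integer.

Answer: 0

Derivation:
det is linear in entry M[1][1]: det = old_det + (v - 2) * C_11
Cofactor C_11 = 5
Want det = 0: 10 + (v - 2) * 5 = 0
  (v - 2) = -10 / 5 = -2
  v = 2 + (-2) = 0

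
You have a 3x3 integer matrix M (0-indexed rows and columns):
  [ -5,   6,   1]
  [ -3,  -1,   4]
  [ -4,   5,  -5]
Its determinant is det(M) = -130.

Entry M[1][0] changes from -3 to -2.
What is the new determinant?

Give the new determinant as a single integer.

det is linear in row 1: changing M[1][0] by delta changes det by delta * cofactor(1,0).
Cofactor C_10 = (-1)^(1+0) * minor(1,0) = 35
Entry delta = -2 - -3 = 1
Det delta = 1 * 35 = 35
New det = -130 + 35 = -95

Answer: -95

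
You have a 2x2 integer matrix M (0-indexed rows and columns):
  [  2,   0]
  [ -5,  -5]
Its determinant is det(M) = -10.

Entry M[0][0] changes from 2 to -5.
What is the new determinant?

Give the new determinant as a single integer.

det is linear in row 0: changing M[0][0] by delta changes det by delta * cofactor(0,0).
Cofactor C_00 = (-1)^(0+0) * minor(0,0) = -5
Entry delta = -5 - 2 = -7
Det delta = -7 * -5 = 35
New det = -10 + 35 = 25

Answer: 25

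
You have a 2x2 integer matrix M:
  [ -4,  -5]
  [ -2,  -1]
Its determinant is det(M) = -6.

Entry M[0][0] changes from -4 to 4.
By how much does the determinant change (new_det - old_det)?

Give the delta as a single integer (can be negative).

Answer: -8

Derivation:
Cofactor C_00 = -1
Entry delta = 4 - -4 = 8
Det delta = entry_delta * cofactor = 8 * -1 = -8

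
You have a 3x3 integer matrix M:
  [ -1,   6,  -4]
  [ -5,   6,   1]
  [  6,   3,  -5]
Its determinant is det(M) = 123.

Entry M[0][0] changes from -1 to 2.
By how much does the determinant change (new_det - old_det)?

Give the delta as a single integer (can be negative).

Cofactor C_00 = -33
Entry delta = 2 - -1 = 3
Det delta = entry_delta * cofactor = 3 * -33 = -99

Answer: -99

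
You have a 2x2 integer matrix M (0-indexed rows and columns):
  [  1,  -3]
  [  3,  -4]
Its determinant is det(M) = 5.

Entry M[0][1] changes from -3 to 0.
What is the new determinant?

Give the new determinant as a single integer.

det is linear in row 0: changing M[0][1] by delta changes det by delta * cofactor(0,1).
Cofactor C_01 = (-1)^(0+1) * minor(0,1) = -3
Entry delta = 0 - -3 = 3
Det delta = 3 * -3 = -9
New det = 5 + -9 = -4

Answer: -4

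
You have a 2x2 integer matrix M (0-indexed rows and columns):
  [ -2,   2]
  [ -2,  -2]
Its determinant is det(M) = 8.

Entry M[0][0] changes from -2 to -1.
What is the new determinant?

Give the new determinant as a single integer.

Answer: 6

Derivation:
det is linear in row 0: changing M[0][0] by delta changes det by delta * cofactor(0,0).
Cofactor C_00 = (-1)^(0+0) * minor(0,0) = -2
Entry delta = -1 - -2 = 1
Det delta = 1 * -2 = -2
New det = 8 + -2 = 6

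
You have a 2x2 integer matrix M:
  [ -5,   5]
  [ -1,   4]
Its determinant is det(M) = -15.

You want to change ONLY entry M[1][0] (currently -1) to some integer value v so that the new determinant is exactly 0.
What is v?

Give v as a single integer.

Answer: -4

Derivation:
det is linear in entry M[1][0]: det = old_det + (v - -1) * C_10
Cofactor C_10 = -5
Want det = 0: -15 + (v - -1) * -5 = 0
  (v - -1) = 15 / -5 = -3
  v = -1 + (-3) = -4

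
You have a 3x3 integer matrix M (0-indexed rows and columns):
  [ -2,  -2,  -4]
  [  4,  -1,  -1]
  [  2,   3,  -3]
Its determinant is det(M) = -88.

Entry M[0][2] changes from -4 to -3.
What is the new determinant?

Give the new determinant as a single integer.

Answer: -74

Derivation:
det is linear in row 0: changing M[0][2] by delta changes det by delta * cofactor(0,2).
Cofactor C_02 = (-1)^(0+2) * minor(0,2) = 14
Entry delta = -3 - -4 = 1
Det delta = 1 * 14 = 14
New det = -88 + 14 = -74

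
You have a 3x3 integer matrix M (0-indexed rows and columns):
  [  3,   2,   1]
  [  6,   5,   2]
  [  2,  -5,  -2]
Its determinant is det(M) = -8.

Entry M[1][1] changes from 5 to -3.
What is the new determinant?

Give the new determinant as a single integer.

det is linear in row 1: changing M[1][1] by delta changes det by delta * cofactor(1,1).
Cofactor C_11 = (-1)^(1+1) * minor(1,1) = -8
Entry delta = -3 - 5 = -8
Det delta = -8 * -8 = 64
New det = -8 + 64 = 56

Answer: 56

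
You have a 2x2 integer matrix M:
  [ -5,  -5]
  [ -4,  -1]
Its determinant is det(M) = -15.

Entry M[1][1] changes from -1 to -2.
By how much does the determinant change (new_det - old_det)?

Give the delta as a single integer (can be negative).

Answer: 5

Derivation:
Cofactor C_11 = -5
Entry delta = -2 - -1 = -1
Det delta = entry_delta * cofactor = -1 * -5 = 5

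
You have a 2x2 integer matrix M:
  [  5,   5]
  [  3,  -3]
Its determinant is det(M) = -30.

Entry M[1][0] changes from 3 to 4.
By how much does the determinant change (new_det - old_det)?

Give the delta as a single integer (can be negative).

Cofactor C_10 = -5
Entry delta = 4 - 3 = 1
Det delta = entry_delta * cofactor = 1 * -5 = -5

Answer: -5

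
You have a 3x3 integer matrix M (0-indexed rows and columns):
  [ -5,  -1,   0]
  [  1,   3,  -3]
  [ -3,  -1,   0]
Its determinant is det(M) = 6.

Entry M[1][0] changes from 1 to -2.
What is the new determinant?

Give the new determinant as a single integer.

det is linear in row 1: changing M[1][0] by delta changes det by delta * cofactor(1,0).
Cofactor C_10 = (-1)^(1+0) * minor(1,0) = 0
Entry delta = -2 - 1 = -3
Det delta = -3 * 0 = 0
New det = 6 + 0 = 6

Answer: 6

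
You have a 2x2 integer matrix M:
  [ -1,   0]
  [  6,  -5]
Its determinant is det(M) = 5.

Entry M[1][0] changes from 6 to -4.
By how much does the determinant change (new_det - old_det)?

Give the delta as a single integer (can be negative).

Cofactor C_10 = 0
Entry delta = -4 - 6 = -10
Det delta = entry_delta * cofactor = -10 * 0 = 0

Answer: 0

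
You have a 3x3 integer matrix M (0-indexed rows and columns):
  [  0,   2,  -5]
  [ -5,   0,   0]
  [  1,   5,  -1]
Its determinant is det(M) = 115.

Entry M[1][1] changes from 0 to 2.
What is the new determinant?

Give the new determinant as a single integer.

det is linear in row 1: changing M[1][1] by delta changes det by delta * cofactor(1,1).
Cofactor C_11 = (-1)^(1+1) * minor(1,1) = 5
Entry delta = 2 - 0 = 2
Det delta = 2 * 5 = 10
New det = 115 + 10 = 125

Answer: 125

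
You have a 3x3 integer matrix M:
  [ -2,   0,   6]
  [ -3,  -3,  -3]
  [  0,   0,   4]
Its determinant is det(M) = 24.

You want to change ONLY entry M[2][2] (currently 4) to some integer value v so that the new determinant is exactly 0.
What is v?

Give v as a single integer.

det is linear in entry M[2][2]: det = old_det + (v - 4) * C_22
Cofactor C_22 = 6
Want det = 0: 24 + (v - 4) * 6 = 0
  (v - 4) = -24 / 6 = -4
  v = 4 + (-4) = 0

Answer: 0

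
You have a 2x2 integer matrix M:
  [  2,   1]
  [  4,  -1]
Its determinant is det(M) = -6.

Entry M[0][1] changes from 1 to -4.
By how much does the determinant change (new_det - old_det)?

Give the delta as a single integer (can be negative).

Cofactor C_01 = -4
Entry delta = -4 - 1 = -5
Det delta = entry_delta * cofactor = -5 * -4 = 20

Answer: 20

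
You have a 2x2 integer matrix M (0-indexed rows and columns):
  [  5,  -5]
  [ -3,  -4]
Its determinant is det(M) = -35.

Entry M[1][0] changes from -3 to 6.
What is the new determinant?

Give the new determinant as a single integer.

Answer: 10

Derivation:
det is linear in row 1: changing M[1][0] by delta changes det by delta * cofactor(1,0).
Cofactor C_10 = (-1)^(1+0) * minor(1,0) = 5
Entry delta = 6 - -3 = 9
Det delta = 9 * 5 = 45
New det = -35 + 45 = 10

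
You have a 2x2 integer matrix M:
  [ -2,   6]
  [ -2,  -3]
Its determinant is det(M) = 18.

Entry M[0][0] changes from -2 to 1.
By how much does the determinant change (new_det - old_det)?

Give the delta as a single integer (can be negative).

Answer: -9

Derivation:
Cofactor C_00 = -3
Entry delta = 1 - -2 = 3
Det delta = entry_delta * cofactor = 3 * -3 = -9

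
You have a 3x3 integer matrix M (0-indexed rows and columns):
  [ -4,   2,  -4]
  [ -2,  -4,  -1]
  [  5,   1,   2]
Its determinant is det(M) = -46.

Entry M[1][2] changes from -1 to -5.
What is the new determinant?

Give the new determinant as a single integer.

Answer: -102

Derivation:
det is linear in row 1: changing M[1][2] by delta changes det by delta * cofactor(1,2).
Cofactor C_12 = (-1)^(1+2) * minor(1,2) = 14
Entry delta = -5 - -1 = -4
Det delta = -4 * 14 = -56
New det = -46 + -56 = -102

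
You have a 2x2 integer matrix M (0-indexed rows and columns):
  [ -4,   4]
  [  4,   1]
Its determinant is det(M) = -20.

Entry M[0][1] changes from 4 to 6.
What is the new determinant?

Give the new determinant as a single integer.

Answer: -28

Derivation:
det is linear in row 0: changing M[0][1] by delta changes det by delta * cofactor(0,1).
Cofactor C_01 = (-1)^(0+1) * minor(0,1) = -4
Entry delta = 6 - 4 = 2
Det delta = 2 * -4 = -8
New det = -20 + -8 = -28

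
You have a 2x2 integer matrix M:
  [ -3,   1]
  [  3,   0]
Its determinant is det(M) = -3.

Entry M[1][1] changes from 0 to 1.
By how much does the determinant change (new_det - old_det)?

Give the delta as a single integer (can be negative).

Answer: -3

Derivation:
Cofactor C_11 = -3
Entry delta = 1 - 0 = 1
Det delta = entry_delta * cofactor = 1 * -3 = -3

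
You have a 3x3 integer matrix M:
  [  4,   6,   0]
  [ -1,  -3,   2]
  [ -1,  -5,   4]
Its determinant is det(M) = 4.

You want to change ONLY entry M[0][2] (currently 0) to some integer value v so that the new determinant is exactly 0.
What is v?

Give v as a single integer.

det is linear in entry M[0][2]: det = old_det + (v - 0) * C_02
Cofactor C_02 = 2
Want det = 0: 4 + (v - 0) * 2 = 0
  (v - 0) = -4 / 2 = -2
  v = 0 + (-2) = -2

Answer: -2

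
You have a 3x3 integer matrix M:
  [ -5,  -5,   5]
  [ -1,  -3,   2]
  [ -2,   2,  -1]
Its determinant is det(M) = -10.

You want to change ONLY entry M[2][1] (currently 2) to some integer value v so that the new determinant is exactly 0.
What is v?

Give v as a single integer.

det is linear in entry M[2][1]: det = old_det + (v - 2) * C_21
Cofactor C_21 = 5
Want det = 0: -10 + (v - 2) * 5 = 0
  (v - 2) = 10 / 5 = 2
  v = 2 + (2) = 4

Answer: 4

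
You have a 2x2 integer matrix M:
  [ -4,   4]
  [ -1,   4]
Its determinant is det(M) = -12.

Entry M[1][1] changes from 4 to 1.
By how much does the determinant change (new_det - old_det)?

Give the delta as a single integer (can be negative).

Cofactor C_11 = -4
Entry delta = 1 - 4 = -3
Det delta = entry_delta * cofactor = -3 * -4 = 12

Answer: 12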